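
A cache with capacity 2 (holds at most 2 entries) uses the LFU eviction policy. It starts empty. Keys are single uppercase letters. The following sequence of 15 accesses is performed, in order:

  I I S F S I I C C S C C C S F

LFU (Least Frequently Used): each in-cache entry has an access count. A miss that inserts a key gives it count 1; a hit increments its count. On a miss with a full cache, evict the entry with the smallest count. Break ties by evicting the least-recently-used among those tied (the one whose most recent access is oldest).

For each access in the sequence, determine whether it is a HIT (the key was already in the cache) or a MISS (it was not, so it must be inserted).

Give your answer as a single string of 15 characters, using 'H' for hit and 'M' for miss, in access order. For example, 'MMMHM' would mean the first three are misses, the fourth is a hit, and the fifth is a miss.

LFU simulation (capacity=2):
  1. access I: MISS. Cache: [I(c=1)]
  2. access I: HIT, count now 2. Cache: [I(c=2)]
  3. access S: MISS. Cache: [S(c=1) I(c=2)]
  4. access F: MISS, evict S(c=1). Cache: [F(c=1) I(c=2)]
  5. access S: MISS, evict F(c=1). Cache: [S(c=1) I(c=2)]
  6. access I: HIT, count now 3. Cache: [S(c=1) I(c=3)]
  7. access I: HIT, count now 4. Cache: [S(c=1) I(c=4)]
  8. access C: MISS, evict S(c=1). Cache: [C(c=1) I(c=4)]
  9. access C: HIT, count now 2. Cache: [C(c=2) I(c=4)]
  10. access S: MISS, evict C(c=2). Cache: [S(c=1) I(c=4)]
  11. access C: MISS, evict S(c=1). Cache: [C(c=1) I(c=4)]
  12. access C: HIT, count now 2. Cache: [C(c=2) I(c=4)]
  13. access C: HIT, count now 3. Cache: [C(c=3) I(c=4)]
  14. access S: MISS, evict C(c=3). Cache: [S(c=1) I(c=4)]
  15. access F: MISS, evict S(c=1). Cache: [F(c=1) I(c=4)]
Total: 6 hits, 9 misses, 7 evictions

Answer: MHMMMHHMHMMHHMM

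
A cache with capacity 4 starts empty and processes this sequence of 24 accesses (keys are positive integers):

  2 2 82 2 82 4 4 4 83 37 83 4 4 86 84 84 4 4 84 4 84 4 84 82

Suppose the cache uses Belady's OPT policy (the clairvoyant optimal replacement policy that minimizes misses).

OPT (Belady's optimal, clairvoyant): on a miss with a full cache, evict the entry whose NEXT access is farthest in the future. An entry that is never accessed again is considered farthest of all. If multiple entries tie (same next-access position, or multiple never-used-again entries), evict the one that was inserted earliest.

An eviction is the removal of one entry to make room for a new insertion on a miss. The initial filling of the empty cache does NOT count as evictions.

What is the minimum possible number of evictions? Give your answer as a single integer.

OPT (Belady) simulation (capacity=4):
  1. access 2: MISS. Cache: [2]
  2. access 2: HIT. Next use of 2: step 4. Cache: [2]
  3. access 82: MISS. Cache: [2 82]
  4. access 2: HIT. Next use of 2: never. Cache: [2 82]
  5. access 82: HIT. Next use of 82: step 24. Cache: [2 82]
  6. access 4: MISS. Cache: [2 82 4]
  7. access 4: HIT. Next use of 4: step 8. Cache: [2 82 4]
  8. access 4: HIT. Next use of 4: step 12. Cache: [2 82 4]
  9. access 83: MISS. Cache: [2 82 4 83]
  10. access 37: MISS, evict 2 (next use: never). Cache: [82 4 83 37]
  11. access 83: HIT. Next use of 83: never. Cache: [82 4 83 37]
  12. access 4: HIT. Next use of 4: step 13. Cache: [82 4 83 37]
  13. access 4: HIT. Next use of 4: step 17. Cache: [82 4 83 37]
  14. access 86: MISS, evict 83 (next use: never). Cache: [82 4 37 86]
  15. access 84: MISS, evict 37 (next use: never). Cache: [82 4 86 84]
  16. access 84: HIT. Next use of 84: step 19. Cache: [82 4 86 84]
  17. access 4: HIT. Next use of 4: step 18. Cache: [82 4 86 84]
  18. access 4: HIT. Next use of 4: step 20. Cache: [82 4 86 84]
  19. access 84: HIT. Next use of 84: step 21. Cache: [82 4 86 84]
  20. access 4: HIT. Next use of 4: step 22. Cache: [82 4 86 84]
  21. access 84: HIT. Next use of 84: step 23. Cache: [82 4 86 84]
  22. access 4: HIT. Next use of 4: never. Cache: [82 4 86 84]
  23. access 84: HIT. Next use of 84: never. Cache: [82 4 86 84]
  24. access 82: HIT. Next use of 82: never. Cache: [82 4 86 84]
Total: 17 hits, 7 misses, 3 evictions

Answer: 3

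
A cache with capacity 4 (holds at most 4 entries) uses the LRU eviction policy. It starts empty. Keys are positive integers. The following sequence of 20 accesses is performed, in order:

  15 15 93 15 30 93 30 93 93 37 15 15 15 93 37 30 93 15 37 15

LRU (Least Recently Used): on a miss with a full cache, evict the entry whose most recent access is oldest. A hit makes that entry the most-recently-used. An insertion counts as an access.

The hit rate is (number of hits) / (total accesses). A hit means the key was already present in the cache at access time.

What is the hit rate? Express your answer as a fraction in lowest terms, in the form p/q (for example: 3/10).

Answer: 4/5

Derivation:
LRU simulation (capacity=4):
  1. access 15: MISS. Cache (LRU->MRU): [15]
  2. access 15: HIT. Cache (LRU->MRU): [15]
  3. access 93: MISS. Cache (LRU->MRU): [15 93]
  4. access 15: HIT. Cache (LRU->MRU): [93 15]
  5. access 30: MISS. Cache (LRU->MRU): [93 15 30]
  6. access 93: HIT. Cache (LRU->MRU): [15 30 93]
  7. access 30: HIT. Cache (LRU->MRU): [15 93 30]
  8. access 93: HIT. Cache (LRU->MRU): [15 30 93]
  9. access 93: HIT. Cache (LRU->MRU): [15 30 93]
  10. access 37: MISS. Cache (LRU->MRU): [15 30 93 37]
  11. access 15: HIT. Cache (LRU->MRU): [30 93 37 15]
  12. access 15: HIT. Cache (LRU->MRU): [30 93 37 15]
  13. access 15: HIT. Cache (LRU->MRU): [30 93 37 15]
  14. access 93: HIT. Cache (LRU->MRU): [30 37 15 93]
  15. access 37: HIT. Cache (LRU->MRU): [30 15 93 37]
  16. access 30: HIT. Cache (LRU->MRU): [15 93 37 30]
  17. access 93: HIT. Cache (LRU->MRU): [15 37 30 93]
  18. access 15: HIT. Cache (LRU->MRU): [37 30 93 15]
  19. access 37: HIT. Cache (LRU->MRU): [30 93 15 37]
  20. access 15: HIT. Cache (LRU->MRU): [30 93 37 15]
Total: 16 hits, 4 misses, 0 evictions

Hit rate = 16/20 = 4/5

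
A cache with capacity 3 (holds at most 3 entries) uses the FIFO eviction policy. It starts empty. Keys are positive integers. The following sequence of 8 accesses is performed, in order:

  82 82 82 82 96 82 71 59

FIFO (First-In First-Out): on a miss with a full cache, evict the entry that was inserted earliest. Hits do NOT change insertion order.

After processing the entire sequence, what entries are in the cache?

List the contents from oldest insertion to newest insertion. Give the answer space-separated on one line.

FIFO simulation (capacity=3):
  1. access 82: MISS. Cache (old->new): [82]
  2. access 82: HIT. Cache (old->new): [82]
  3. access 82: HIT. Cache (old->new): [82]
  4. access 82: HIT. Cache (old->new): [82]
  5. access 96: MISS. Cache (old->new): [82 96]
  6. access 82: HIT. Cache (old->new): [82 96]
  7. access 71: MISS. Cache (old->new): [82 96 71]
  8. access 59: MISS, evict 82. Cache (old->new): [96 71 59]
Total: 4 hits, 4 misses, 1 evictions

Answer: 96 71 59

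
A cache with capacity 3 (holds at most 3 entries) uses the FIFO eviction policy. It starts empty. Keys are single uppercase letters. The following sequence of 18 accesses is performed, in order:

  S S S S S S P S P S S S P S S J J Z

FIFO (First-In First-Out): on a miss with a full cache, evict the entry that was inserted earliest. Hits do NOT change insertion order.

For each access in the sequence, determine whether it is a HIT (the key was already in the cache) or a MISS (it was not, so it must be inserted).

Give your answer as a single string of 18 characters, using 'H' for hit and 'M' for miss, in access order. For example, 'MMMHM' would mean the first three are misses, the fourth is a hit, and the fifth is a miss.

Answer: MHHHHHMHHHHHHHHMHM

Derivation:
FIFO simulation (capacity=3):
  1. access S: MISS. Cache (old->new): [S]
  2. access S: HIT. Cache (old->new): [S]
  3. access S: HIT. Cache (old->new): [S]
  4. access S: HIT. Cache (old->new): [S]
  5. access S: HIT. Cache (old->new): [S]
  6. access S: HIT. Cache (old->new): [S]
  7. access P: MISS. Cache (old->new): [S P]
  8. access S: HIT. Cache (old->new): [S P]
  9. access P: HIT. Cache (old->new): [S P]
  10. access S: HIT. Cache (old->new): [S P]
  11. access S: HIT. Cache (old->new): [S P]
  12. access S: HIT. Cache (old->new): [S P]
  13. access P: HIT. Cache (old->new): [S P]
  14. access S: HIT. Cache (old->new): [S P]
  15. access S: HIT. Cache (old->new): [S P]
  16. access J: MISS. Cache (old->new): [S P J]
  17. access J: HIT. Cache (old->new): [S P J]
  18. access Z: MISS, evict S. Cache (old->new): [P J Z]
Total: 14 hits, 4 misses, 1 evictions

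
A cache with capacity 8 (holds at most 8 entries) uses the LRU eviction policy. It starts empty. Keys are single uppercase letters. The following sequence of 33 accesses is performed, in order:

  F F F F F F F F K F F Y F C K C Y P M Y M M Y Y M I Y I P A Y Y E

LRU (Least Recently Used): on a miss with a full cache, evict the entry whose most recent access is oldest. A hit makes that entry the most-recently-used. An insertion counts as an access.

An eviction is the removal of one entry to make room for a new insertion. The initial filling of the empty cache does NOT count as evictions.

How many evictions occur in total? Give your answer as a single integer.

Answer: 1

Derivation:
LRU simulation (capacity=8):
  1. access F: MISS. Cache (LRU->MRU): [F]
  2. access F: HIT. Cache (LRU->MRU): [F]
  3. access F: HIT. Cache (LRU->MRU): [F]
  4. access F: HIT. Cache (LRU->MRU): [F]
  5. access F: HIT. Cache (LRU->MRU): [F]
  6. access F: HIT. Cache (LRU->MRU): [F]
  7. access F: HIT. Cache (LRU->MRU): [F]
  8. access F: HIT. Cache (LRU->MRU): [F]
  9. access K: MISS. Cache (LRU->MRU): [F K]
  10. access F: HIT. Cache (LRU->MRU): [K F]
  11. access F: HIT. Cache (LRU->MRU): [K F]
  12. access Y: MISS. Cache (LRU->MRU): [K F Y]
  13. access F: HIT. Cache (LRU->MRU): [K Y F]
  14. access C: MISS. Cache (LRU->MRU): [K Y F C]
  15. access K: HIT. Cache (LRU->MRU): [Y F C K]
  16. access C: HIT. Cache (LRU->MRU): [Y F K C]
  17. access Y: HIT. Cache (LRU->MRU): [F K C Y]
  18. access P: MISS. Cache (LRU->MRU): [F K C Y P]
  19. access M: MISS. Cache (LRU->MRU): [F K C Y P M]
  20. access Y: HIT. Cache (LRU->MRU): [F K C P M Y]
  21. access M: HIT. Cache (LRU->MRU): [F K C P Y M]
  22. access M: HIT. Cache (LRU->MRU): [F K C P Y M]
  23. access Y: HIT. Cache (LRU->MRU): [F K C P M Y]
  24. access Y: HIT. Cache (LRU->MRU): [F K C P M Y]
  25. access M: HIT. Cache (LRU->MRU): [F K C P Y M]
  26. access I: MISS. Cache (LRU->MRU): [F K C P Y M I]
  27. access Y: HIT. Cache (LRU->MRU): [F K C P M I Y]
  28. access I: HIT. Cache (LRU->MRU): [F K C P M Y I]
  29. access P: HIT. Cache (LRU->MRU): [F K C M Y I P]
  30. access A: MISS. Cache (LRU->MRU): [F K C M Y I P A]
  31. access Y: HIT. Cache (LRU->MRU): [F K C M I P A Y]
  32. access Y: HIT. Cache (LRU->MRU): [F K C M I P A Y]
  33. access E: MISS, evict F. Cache (LRU->MRU): [K C M I P A Y E]
Total: 24 hits, 9 misses, 1 evictions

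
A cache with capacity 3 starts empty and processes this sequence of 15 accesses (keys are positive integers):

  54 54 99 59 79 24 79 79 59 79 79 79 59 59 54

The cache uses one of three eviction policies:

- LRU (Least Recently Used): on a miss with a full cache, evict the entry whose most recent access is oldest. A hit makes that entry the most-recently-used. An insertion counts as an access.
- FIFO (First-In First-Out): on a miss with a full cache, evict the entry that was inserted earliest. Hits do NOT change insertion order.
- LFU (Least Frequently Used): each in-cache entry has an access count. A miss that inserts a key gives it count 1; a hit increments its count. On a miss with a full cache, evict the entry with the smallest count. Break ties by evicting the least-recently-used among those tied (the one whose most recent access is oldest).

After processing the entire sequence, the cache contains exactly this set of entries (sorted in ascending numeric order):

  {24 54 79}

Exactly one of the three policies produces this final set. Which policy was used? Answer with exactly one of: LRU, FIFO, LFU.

Answer: FIFO

Derivation:
Simulating under each policy and comparing final sets:
  LRU: final set = {54 59 79} -> differs
  FIFO: final set = {24 54 79} -> MATCHES target
  LFU: final set = {54 59 79} -> differs
Only FIFO produces the target set.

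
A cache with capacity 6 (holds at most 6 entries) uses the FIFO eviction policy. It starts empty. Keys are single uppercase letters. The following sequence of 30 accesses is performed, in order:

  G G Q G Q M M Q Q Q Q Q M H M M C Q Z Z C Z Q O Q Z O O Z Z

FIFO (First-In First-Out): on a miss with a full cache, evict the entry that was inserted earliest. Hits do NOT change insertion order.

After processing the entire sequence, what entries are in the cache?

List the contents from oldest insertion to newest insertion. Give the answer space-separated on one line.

Answer: Q M H C Z O

Derivation:
FIFO simulation (capacity=6):
  1. access G: MISS. Cache (old->new): [G]
  2. access G: HIT. Cache (old->new): [G]
  3. access Q: MISS. Cache (old->new): [G Q]
  4. access G: HIT. Cache (old->new): [G Q]
  5. access Q: HIT. Cache (old->new): [G Q]
  6. access M: MISS. Cache (old->new): [G Q M]
  7. access M: HIT. Cache (old->new): [G Q M]
  8. access Q: HIT. Cache (old->new): [G Q M]
  9. access Q: HIT. Cache (old->new): [G Q M]
  10. access Q: HIT. Cache (old->new): [G Q M]
  11. access Q: HIT. Cache (old->new): [G Q M]
  12. access Q: HIT. Cache (old->new): [G Q M]
  13. access M: HIT. Cache (old->new): [G Q M]
  14. access H: MISS. Cache (old->new): [G Q M H]
  15. access M: HIT. Cache (old->new): [G Q M H]
  16. access M: HIT. Cache (old->new): [G Q M H]
  17. access C: MISS. Cache (old->new): [G Q M H C]
  18. access Q: HIT. Cache (old->new): [G Q M H C]
  19. access Z: MISS. Cache (old->new): [G Q M H C Z]
  20. access Z: HIT. Cache (old->new): [G Q M H C Z]
  21. access C: HIT. Cache (old->new): [G Q M H C Z]
  22. access Z: HIT. Cache (old->new): [G Q M H C Z]
  23. access Q: HIT. Cache (old->new): [G Q M H C Z]
  24. access O: MISS, evict G. Cache (old->new): [Q M H C Z O]
  25. access Q: HIT. Cache (old->new): [Q M H C Z O]
  26. access Z: HIT. Cache (old->new): [Q M H C Z O]
  27. access O: HIT. Cache (old->new): [Q M H C Z O]
  28. access O: HIT. Cache (old->new): [Q M H C Z O]
  29. access Z: HIT. Cache (old->new): [Q M H C Z O]
  30. access Z: HIT. Cache (old->new): [Q M H C Z O]
Total: 23 hits, 7 misses, 1 evictions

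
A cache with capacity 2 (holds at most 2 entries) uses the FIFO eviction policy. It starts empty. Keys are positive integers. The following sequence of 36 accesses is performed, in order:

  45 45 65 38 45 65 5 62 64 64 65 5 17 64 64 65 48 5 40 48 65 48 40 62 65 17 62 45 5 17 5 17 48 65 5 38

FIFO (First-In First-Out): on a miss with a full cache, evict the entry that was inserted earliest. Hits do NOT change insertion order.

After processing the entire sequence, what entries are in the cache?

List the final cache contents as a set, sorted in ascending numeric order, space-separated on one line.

FIFO simulation (capacity=2):
  1. access 45: MISS. Cache (old->new): [45]
  2. access 45: HIT. Cache (old->new): [45]
  3. access 65: MISS. Cache (old->new): [45 65]
  4. access 38: MISS, evict 45. Cache (old->new): [65 38]
  5. access 45: MISS, evict 65. Cache (old->new): [38 45]
  6. access 65: MISS, evict 38. Cache (old->new): [45 65]
  7. access 5: MISS, evict 45. Cache (old->new): [65 5]
  8. access 62: MISS, evict 65. Cache (old->new): [5 62]
  9. access 64: MISS, evict 5. Cache (old->new): [62 64]
  10. access 64: HIT. Cache (old->new): [62 64]
  11. access 65: MISS, evict 62. Cache (old->new): [64 65]
  12. access 5: MISS, evict 64. Cache (old->new): [65 5]
  13. access 17: MISS, evict 65. Cache (old->new): [5 17]
  14. access 64: MISS, evict 5. Cache (old->new): [17 64]
  15. access 64: HIT. Cache (old->new): [17 64]
  16. access 65: MISS, evict 17. Cache (old->new): [64 65]
  17. access 48: MISS, evict 64. Cache (old->new): [65 48]
  18. access 5: MISS, evict 65. Cache (old->new): [48 5]
  19. access 40: MISS, evict 48. Cache (old->new): [5 40]
  20. access 48: MISS, evict 5. Cache (old->new): [40 48]
  21. access 65: MISS, evict 40. Cache (old->new): [48 65]
  22. access 48: HIT. Cache (old->new): [48 65]
  23. access 40: MISS, evict 48. Cache (old->new): [65 40]
  24. access 62: MISS, evict 65. Cache (old->new): [40 62]
  25. access 65: MISS, evict 40. Cache (old->new): [62 65]
  26. access 17: MISS, evict 62. Cache (old->new): [65 17]
  27. access 62: MISS, evict 65. Cache (old->new): [17 62]
  28. access 45: MISS, evict 17. Cache (old->new): [62 45]
  29. access 5: MISS, evict 62. Cache (old->new): [45 5]
  30. access 17: MISS, evict 45. Cache (old->new): [5 17]
  31. access 5: HIT. Cache (old->new): [5 17]
  32. access 17: HIT. Cache (old->new): [5 17]
  33. access 48: MISS, evict 5. Cache (old->new): [17 48]
  34. access 65: MISS, evict 17. Cache (old->new): [48 65]
  35. access 5: MISS, evict 48. Cache (old->new): [65 5]
  36. access 38: MISS, evict 65. Cache (old->new): [5 38]
Total: 6 hits, 30 misses, 28 evictions

Answer: 5 38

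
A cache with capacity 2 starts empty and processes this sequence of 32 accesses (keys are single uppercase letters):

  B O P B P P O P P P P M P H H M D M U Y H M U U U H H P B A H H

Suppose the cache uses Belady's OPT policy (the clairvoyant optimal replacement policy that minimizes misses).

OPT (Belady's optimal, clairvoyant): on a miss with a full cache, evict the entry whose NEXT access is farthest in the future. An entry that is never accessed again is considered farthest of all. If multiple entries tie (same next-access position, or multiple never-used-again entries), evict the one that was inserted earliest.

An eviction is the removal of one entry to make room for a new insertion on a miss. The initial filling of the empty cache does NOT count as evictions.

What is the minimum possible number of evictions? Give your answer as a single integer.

Answer: 12

Derivation:
OPT (Belady) simulation (capacity=2):
  1. access B: MISS. Cache: [B]
  2. access O: MISS. Cache: [B O]
  3. access P: MISS, evict O (next use: step 7). Cache: [B P]
  4. access B: HIT. Next use of B: step 29. Cache: [B P]
  5. access P: HIT. Next use of P: step 6. Cache: [B P]
  6. access P: HIT. Next use of P: step 8. Cache: [B P]
  7. access O: MISS, evict B (next use: step 29). Cache: [P O]
  8. access P: HIT. Next use of P: step 9. Cache: [P O]
  9. access P: HIT. Next use of P: step 10. Cache: [P O]
  10. access P: HIT. Next use of P: step 11. Cache: [P O]
  11. access P: HIT. Next use of P: step 13. Cache: [P O]
  12. access M: MISS, evict O (next use: never). Cache: [P M]
  13. access P: HIT. Next use of P: step 28. Cache: [P M]
  14. access H: MISS, evict P (next use: step 28). Cache: [M H]
  15. access H: HIT. Next use of H: step 21. Cache: [M H]
  16. access M: HIT. Next use of M: step 18. Cache: [M H]
  17. access D: MISS, evict H (next use: step 21). Cache: [M D]
  18. access M: HIT. Next use of M: step 22. Cache: [M D]
  19. access U: MISS, evict D (next use: never). Cache: [M U]
  20. access Y: MISS, evict U (next use: step 23). Cache: [M Y]
  21. access H: MISS, evict Y (next use: never). Cache: [M H]
  22. access M: HIT. Next use of M: never. Cache: [M H]
  23. access U: MISS, evict M (next use: never). Cache: [H U]
  24. access U: HIT. Next use of U: step 25. Cache: [H U]
  25. access U: HIT. Next use of U: never. Cache: [H U]
  26. access H: HIT. Next use of H: step 27. Cache: [H U]
  27. access H: HIT. Next use of H: step 31. Cache: [H U]
  28. access P: MISS, evict U (next use: never). Cache: [H P]
  29. access B: MISS, evict P (next use: never). Cache: [H B]
  30. access A: MISS, evict B (next use: never). Cache: [H A]
  31. access H: HIT. Next use of H: step 32. Cache: [H A]
  32. access H: HIT. Next use of H: never. Cache: [H A]
Total: 18 hits, 14 misses, 12 evictions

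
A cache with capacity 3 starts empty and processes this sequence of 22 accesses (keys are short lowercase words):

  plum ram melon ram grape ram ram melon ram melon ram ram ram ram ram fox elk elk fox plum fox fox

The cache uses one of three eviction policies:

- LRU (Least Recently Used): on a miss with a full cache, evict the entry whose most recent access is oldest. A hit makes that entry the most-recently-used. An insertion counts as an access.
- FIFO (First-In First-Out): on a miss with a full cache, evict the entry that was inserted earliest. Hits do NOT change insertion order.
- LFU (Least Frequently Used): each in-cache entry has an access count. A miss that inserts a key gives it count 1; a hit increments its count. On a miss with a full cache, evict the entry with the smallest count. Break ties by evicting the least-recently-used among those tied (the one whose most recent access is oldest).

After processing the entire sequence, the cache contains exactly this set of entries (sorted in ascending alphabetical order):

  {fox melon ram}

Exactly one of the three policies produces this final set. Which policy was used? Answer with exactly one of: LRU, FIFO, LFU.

Simulating under each policy and comparing final sets:
  LRU: final set = {elk fox plum} -> differs
  FIFO: final set = {elk fox plum} -> differs
  LFU: final set = {fox melon ram} -> MATCHES target
Only LFU produces the target set.

Answer: LFU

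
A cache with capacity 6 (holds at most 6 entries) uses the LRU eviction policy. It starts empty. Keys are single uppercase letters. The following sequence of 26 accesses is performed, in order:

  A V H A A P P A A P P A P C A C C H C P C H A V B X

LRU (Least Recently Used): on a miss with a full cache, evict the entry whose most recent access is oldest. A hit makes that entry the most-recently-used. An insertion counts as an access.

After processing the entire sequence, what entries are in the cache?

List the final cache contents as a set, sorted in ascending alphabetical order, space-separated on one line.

LRU simulation (capacity=6):
  1. access A: MISS. Cache (LRU->MRU): [A]
  2. access V: MISS. Cache (LRU->MRU): [A V]
  3. access H: MISS. Cache (LRU->MRU): [A V H]
  4. access A: HIT. Cache (LRU->MRU): [V H A]
  5. access A: HIT. Cache (LRU->MRU): [V H A]
  6. access P: MISS. Cache (LRU->MRU): [V H A P]
  7. access P: HIT. Cache (LRU->MRU): [V H A P]
  8. access A: HIT. Cache (LRU->MRU): [V H P A]
  9. access A: HIT. Cache (LRU->MRU): [V H P A]
  10. access P: HIT. Cache (LRU->MRU): [V H A P]
  11. access P: HIT. Cache (LRU->MRU): [V H A P]
  12. access A: HIT. Cache (LRU->MRU): [V H P A]
  13. access P: HIT. Cache (LRU->MRU): [V H A P]
  14. access C: MISS. Cache (LRU->MRU): [V H A P C]
  15. access A: HIT. Cache (LRU->MRU): [V H P C A]
  16. access C: HIT. Cache (LRU->MRU): [V H P A C]
  17. access C: HIT. Cache (LRU->MRU): [V H P A C]
  18. access H: HIT. Cache (LRU->MRU): [V P A C H]
  19. access C: HIT. Cache (LRU->MRU): [V P A H C]
  20. access P: HIT. Cache (LRU->MRU): [V A H C P]
  21. access C: HIT. Cache (LRU->MRU): [V A H P C]
  22. access H: HIT. Cache (LRU->MRU): [V A P C H]
  23. access A: HIT. Cache (LRU->MRU): [V P C H A]
  24. access V: HIT. Cache (LRU->MRU): [P C H A V]
  25. access B: MISS. Cache (LRU->MRU): [P C H A V B]
  26. access X: MISS, evict P. Cache (LRU->MRU): [C H A V B X]
Total: 19 hits, 7 misses, 1 evictions

Answer: A B C H V X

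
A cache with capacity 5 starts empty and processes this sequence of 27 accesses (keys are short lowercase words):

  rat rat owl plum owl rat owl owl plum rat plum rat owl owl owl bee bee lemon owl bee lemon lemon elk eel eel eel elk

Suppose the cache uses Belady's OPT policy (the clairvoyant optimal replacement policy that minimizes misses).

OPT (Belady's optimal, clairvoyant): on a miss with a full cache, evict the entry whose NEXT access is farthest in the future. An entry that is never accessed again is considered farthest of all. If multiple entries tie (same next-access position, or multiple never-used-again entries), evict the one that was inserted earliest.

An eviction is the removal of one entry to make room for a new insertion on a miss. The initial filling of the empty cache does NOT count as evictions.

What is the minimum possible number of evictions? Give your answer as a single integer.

Answer: 2

Derivation:
OPT (Belady) simulation (capacity=5):
  1. access rat: MISS. Cache: [rat]
  2. access rat: HIT. Next use of rat: step 6. Cache: [rat]
  3. access owl: MISS. Cache: [rat owl]
  4. access plum: MISS. Cache: [rat owl plum]
  5. access owl: HIT. Next use of owl: step 7. Cache: [rat owl plum]
  6. access rat: HIT. Next use of rat: step 10. Cache: [rat owl plum]
  7. access owl: HIT. Next use of owl: step 8. Cache: [rat owl plum]
  8. access owl: HIT. Next use of owl: step 13. Cache: [rat owl plum]
  9. access plum: HIT. Next use of plum: step 11. Cache: [rat owl plum]
  10. access rat: HIT. Next use of rat: step 12. Cache: [rat owl plum]
  11. access plum: HIT. Next use of plum: never. Cache: [rat owl plum]
  12. access rat: HIT. Next use of rat: never. Cache: [rat owl plum]
  13. access owl: HIT. Next use of owl: step 14. Cache: [rat owl plum]
  14. access owl: HIT. Next use of owl: step 15. Cache: [rat owl plum]
  15. access owl: HIT. Next use of owl: step 19. Cache: [rat owl plum]
  16. access bee: MISS. Cache: [rat owl plum bee]
  17. access bee: HIT. Next use of bee: step 20. Cache: [rat owl plum bee]
  18. access lemon: MISS. Cache: [rat owl plum bee lemon]
  19. access owl: HIT. Next use of owl: never. Cache: [rat owl plum bee lemon]
  20. access bee: HIT. Next use of bee: never. Cache: [rat owl plum bee lemon]
  21. access lemon: HIT. Next use of lemon: step 22. Cache: [rat owl plum bee lemon]
  22. access lemon: HIT. Next use of lemon: never. Cache: [rat owl plum bee lemon]
  23. access elk: MISS, evict rat (next use: never). Cache: [owl plum bee lemon elk]
  24. access eel: MISS, evict owl (next use: never). Cache: [plum bee lemon elk eel]
  25. access eel: HIT. Next use of eel: step 26. Cache: [plum bee lemon elk eel]
  26. access eel: HIT. Next use of eel: never. Cache: [plum bee lemon elk eel]
  27. access elk: HIT. Next use of elk: never. Cache: [plum bee lemon elk eel]
Total: 20 hits, 7 misses, 2 evictions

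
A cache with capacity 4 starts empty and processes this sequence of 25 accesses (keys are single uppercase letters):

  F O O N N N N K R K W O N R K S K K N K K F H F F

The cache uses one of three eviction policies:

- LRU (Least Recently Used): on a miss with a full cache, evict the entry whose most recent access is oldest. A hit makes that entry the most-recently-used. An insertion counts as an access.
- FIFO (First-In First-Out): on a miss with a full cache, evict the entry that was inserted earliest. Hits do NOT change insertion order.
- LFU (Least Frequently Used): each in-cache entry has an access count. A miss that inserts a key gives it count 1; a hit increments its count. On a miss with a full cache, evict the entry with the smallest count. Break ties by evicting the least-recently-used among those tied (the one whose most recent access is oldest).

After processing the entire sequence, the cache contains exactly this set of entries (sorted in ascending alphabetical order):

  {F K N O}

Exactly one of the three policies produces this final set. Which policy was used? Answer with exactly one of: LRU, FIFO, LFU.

Simulating under each policy and comparing final sets:
  LRU: final set = {F H K N} -> differs
  FIFO: final set = {F H K S} -> differs
  LFU: final set = {F K N O} -> MATCHES target
Only LFU produces the target set.

Answer: LFU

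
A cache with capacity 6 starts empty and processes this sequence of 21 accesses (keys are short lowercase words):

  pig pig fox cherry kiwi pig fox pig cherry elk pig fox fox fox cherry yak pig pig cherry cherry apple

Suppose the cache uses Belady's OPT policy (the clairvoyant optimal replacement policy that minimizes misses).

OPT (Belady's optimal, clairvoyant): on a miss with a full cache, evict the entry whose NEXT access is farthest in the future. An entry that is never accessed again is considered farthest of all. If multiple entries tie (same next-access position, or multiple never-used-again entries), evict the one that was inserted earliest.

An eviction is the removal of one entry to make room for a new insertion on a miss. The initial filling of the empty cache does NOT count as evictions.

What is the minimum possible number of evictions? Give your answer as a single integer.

OPT (Belady) simulation (capacity=6):
  1. access pig: MISS. Cache: [pig]
  2. access pig: HIT. Next use of pig: step 6. Cache: [pig]
  3. access fox: MISS. Cache: [pig fox]
  4. access cherry: MISS. Cache: [pig fox cherry]
  5. access kiwi: MISS. Cache: [pig fox cherry kiwi]
  6. access pig: HIT. Next use of pig: step 8. Cache: [pig fox cherry kiwi]
  7. access fox: HIT. Next use of fox: step 12. Cache: [pig fox cherry kiwi]
  8. access pig: HIT. Next use of pig: step 11. Cache: [pig fox cherry kiwi]
  9. access cherry: HIT. Next use of cherry: step 15. Cache: [pig fox cherry kiwi]
  10. access elk: MISS. Cache: [pig fox cherry kiwi elk]
  11. access pig: HIT. Next use of pig: step 17. Cache: [pig fox cherry kiwi elk]
  12. access fox: HIT. Next use of fox: step 13. Cache: [pig fox cherry kiwi elk]
  13. access fox: HIT. Next use of fox: step 14. Cache: [pig fox cherry kiwi elk]
  14. access fox: HIT. Next use of fox: never. Cache: [pig fox cherry kiwi elk]
  15. access cherry: HIT. Next use of cherry: step 19. Cache: [pig fox cherry kiwi elk]
  16. access yak: MISS. Cache: [pig fox cherry kiwi elk yak]
  17. access pig: HIT. Next use of pig: step 18. Cache: [pig fox cherry kiwi elk yak]
  18. access pig: HIT. Next use of pig: never. Cache: [pig fox cherry kiwi elk yak]
  19. access cherry: HIT. Next use of cherry: step 20. Cache: [pig fox cherry kiwi elk yak]
  20. access cherry: HIT. Next use of cherry: never. Cache: [pig fox cherry kiwi elk yak]
  21. access apple: MISS, evict pig (next use: never). Cache: [fox cherry kiwi elk yak apple]
Total: 14 hits, 7 misses, 1 evictions

Answer: 1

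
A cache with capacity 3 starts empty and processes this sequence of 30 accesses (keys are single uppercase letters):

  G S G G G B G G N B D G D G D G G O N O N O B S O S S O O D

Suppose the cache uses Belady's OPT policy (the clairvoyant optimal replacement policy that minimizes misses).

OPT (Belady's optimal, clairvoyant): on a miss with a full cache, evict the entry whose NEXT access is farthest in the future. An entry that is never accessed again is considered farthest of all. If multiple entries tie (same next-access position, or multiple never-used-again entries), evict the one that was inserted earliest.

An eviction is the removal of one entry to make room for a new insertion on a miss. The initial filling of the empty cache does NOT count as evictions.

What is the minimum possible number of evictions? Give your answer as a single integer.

Answer: 5

Derivation:
OPT (Belady) simulation (capacity=3):
  1. access G: MISS. Cache: [G]
  2. access S: MISS. Cache: [G S]
  3. access G: HIT. Next use of G: step 4. Cache: [G S]
  4. access G: HIT. Next use of G: step 5. Cache: [G S]
  5. access G: HIT. Next use of G: step 7. Cache: [G S]
  6. access B: MISS. Cache: [G S B]
  7. access G: HIT. Next use of G: step 8. Cache: [G S B]
  8. access G: HIT. Next use of G: step 12. Cache: [G S B]
  9. access N: MISS, evict S (next use: step 24). Cache: [G B N]
  10. access B: HIT. Next use of B: step 23. Cache: [G B N]
  11. access D: MISS, evict B (next use: step 23). Cache: [G N D]
  12. access G: HIT. Next use of G: step 14. Cache: [G N D]
  13. access D: HIT. Next use of D: step 15. Cache: [G N D]
  14. access G: HIT. Next use of G: step 16. Cache: [G N D]
  15. access D: HIT. Next use of D: step 30. Cache: [G N D]
  16. access G: HIT. Next use of G: step 17. Cache: [G N D]
  17. access G: HIT. Next use of G: never. Cache: [G N D]
  18. access O: MISS, evict G (next use: never). Cache: [N D O]
  19. access N: HIT. Next use of N: step 21. Cache: [N D O]
  20. access O: HIT. Next use of O: step 22. Cache: [N D O]
  21. access N: HIT. Next use of N: never. Cache: [N D O]
  22. access O: HIT. Next use of O: step 25. Cache: [N D O]
  23. access B: MISS, evict N (next use: never). Cache: [D O B]
  24. access S: MISS, evict B (next use: never). Cache: [D O S]
  25. access O: HIT. Next use of O: step 28. Cache: [D O S]
  26. access S: HIT. Next use of S: step 27. Cache: [D O S]
  27. access S: HIT. Next use of S: never. Cache: [D O S]
  28. access O: HIT. Next use of O: step 29. Cache: [D O S]
  29. access O: HIT. Next use of O: never. Cache: [D O S]
  30. access D: HIT. Next use of D: never. Cache: [D O S]
Total: 22 hits, 8 misses, 5 evictions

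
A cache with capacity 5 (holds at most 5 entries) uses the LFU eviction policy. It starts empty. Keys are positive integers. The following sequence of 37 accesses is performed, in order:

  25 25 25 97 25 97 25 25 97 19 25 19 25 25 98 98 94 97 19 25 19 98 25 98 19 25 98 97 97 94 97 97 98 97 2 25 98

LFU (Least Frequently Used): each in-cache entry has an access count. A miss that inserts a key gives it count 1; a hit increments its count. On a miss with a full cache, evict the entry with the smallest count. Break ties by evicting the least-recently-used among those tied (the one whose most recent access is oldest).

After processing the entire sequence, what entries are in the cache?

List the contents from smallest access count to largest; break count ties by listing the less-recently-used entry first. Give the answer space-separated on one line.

Answer: 2 19 98 97 25

Derivation:
LFU simulation (capacity=5):
  1. access 25: MISS. Cache: [25(c=1)]
  2. access 25: HIT, count now 2. Cache: [25(c=2)]
  3. access 25: HIT, count now 3. Cache: [25(c=3)]
  4. access 97: MISS. Cache: [97(c=1) 25(c=3)]
  5. access 25: HIT, count now 4. Cache: [97(c=1) 25(c=4)]
  6. access 97: HIT, count now 2. Cache: [97(c=2) 25(c=4)]
  7. access 25: HIT, count now 5. Cache: [97(c=2) 25(c=5)]
  8. access 25: HIT, count now 6. Cache: [97(c=2) 25(c=6)]
  9. access 97: HIT, count now 3. Cache: [97(c=3) 25(c=6)]
  10. access 19: MISS. Cache: [19(c=1) 97(c=3) 25(c=6)]
  11. access 25: HIT, count now 7. Cache: [19(c=1) 97(c=3) 25(c=7)]
  12. access 19: HIT, count now 2. Cache: [19(c=2) 97(c=3) 25(c=7)]
  13. access 25: HIT, count now 8. Cache: [19(c=2) 97(c=3) 25(c=8)]
  14. access 25: HIT, count now 9. Cache: [19(c=2) 97(c=3) 25(c=9)]
  15. access 98: MISS. Cache: [98(c=1) 19(c=2) 97(c=3) 25(c=9)]
  16. access 98: HIT, count now 2. Cache: [19(c=2) 98(c=2) 97(c=3) 25(c=9)]
  17. access 94: MISS. Cache: [94(c=1) 19(c=2) 98(c=2) 97(c=3) 25(c=9)]
  18. access 97: HIT, count now 4. Cache: [94(c=1) 19(c=2) 98(c=2) 97(c=4) 25(c=9)]
  19. access 19: HIT, count now 3. Cache: [94(c=1) 98(c=2) 19(c=3) 97(c=4) 25(c=9)]
  20. access 25: HIT, count now 10. Cache: [94(c=1) 98(c=2) 19(c=3) 97(c=4) 25(c=10)]
  21. access 19: HIT, count now 4. Cache: [94(c=1) 98(c=2) 97(c=4) 19(c=4) 25(c=10)]
  22. access 98: HIT, count now 3. Cache: [94(c=1) 98(c=3) 97(c=4) 19(c=4) 25(c=10)]
  23. access 25: HIT, count now 11. Cache: [94(c=1) 98(c=3) 97(c=4) 19(c=4) 25(c=11)]
  24. access 98: HIT, count now 4. Cache: [94(c=1) 97(c=4) 19(c=4) 98(c=4) 25(c=11)]
  25. access 19: HIT, count now 5. Cache: [94(c=1) 97(c=4) 98(c=4) 19(c=5) 25(c=11)]
  26. access 25: HIT, count now 12. Cache: [94(c=1) 97(c=4) 98(c=4) 19(c=5) 25(c=12)]
  27. access 98: HIT, count now 5. Cache: [94(c=1) 97(c=4) 19(c=5) 98(c=5) 25(c=12)]
  28. access 97: HIT, count now 5. Cache: [94(c=1) 19(c=5) 98(c=5) 97(c=5) 25(c=12)]
  29. access 97: HIT, count now 6. Cache: [94(c=1) 19(c=5) 98(c=5) 97(c=6) 25(c=12)]
  30. access 94: HIT, count now 2. Cache: [94(c=2) 19(c=5) 98(c=5) 97(c=6) 25(c=12)]
  31. access 97: HIT, count now 7. Cache: [94(c=2) 19(c=5) 98(c=5) 97(c=7) 25(c=12)]
  32. access 97: HIT, count now 8. Cache: [94(c=2) 19(c=5) 98(c=5) 97(c=8) 25(c=12)]
  33. access 98: HIT, count now 6. Cache: [94(c=2) 19(c=5) 98(c=6) 97(c=8) 25(c=12)]
  34. access 97: HIT, count now 9. Cache: [94(c=2) 19(c=5) 98(c=6) 97(c=9) 25(c=12)]
  35. access 2: MISS, evict 94(c=2). Cache: [2(c=1) 19(c=5) 98(c=6) 97(c=9) 25(c=12)]
  36. access 25: HIT, count now 13. Cache: [2(c=1) 19(c=5) 98(c=6) 97(c=9) 25(c=13)]
  37. access 98: HIT, count now 7. Cache: [2(c=1) 19(c=5) 98(c=7) 97(c=9) 25(c=13)]
Total: 31 hits, 6 misses, 1 evictions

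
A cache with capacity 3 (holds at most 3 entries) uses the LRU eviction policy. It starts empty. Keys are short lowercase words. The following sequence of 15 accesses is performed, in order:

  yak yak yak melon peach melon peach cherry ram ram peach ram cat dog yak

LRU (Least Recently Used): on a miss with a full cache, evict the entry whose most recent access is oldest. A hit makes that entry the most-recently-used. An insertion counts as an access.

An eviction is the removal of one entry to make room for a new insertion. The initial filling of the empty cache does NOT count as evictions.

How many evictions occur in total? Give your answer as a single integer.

Answer: 5

Derivation:
LRU simulation (capacity=3):
  1. access yak: MISS. Cache (LRU->MRU): [yak]
  2. access yak: HIT. Cache (LRU->MRU): [yak]
  3. access yak: HIT. Cache (LRU->MRU): [yak]
  4. access melon: MISS. Cache (LRU->MRU): [yak melon]
  5. access peach: MISS. Cache (LRU->MRU): [yak melon peach]
  6. access melon: HIT. Cache (LRU->MRU): [yak peach melon]
  7. access peach: HIT. Cache (LRU->MRU): [yak melon peach]
  8. access cherry: MISS, evict yak. Cache (LRU->MRU): [melon peach cherry]
  9. access ram: MISS, evict melon. Cache (LRU->MRU): [peach cherry ram]
  10. access ram: HIT. Cache (LRU->MRU): [peach cherry ram]
  11. access peach: HIT. Cache (LRU->MRU): [cherry ram peach]
  12. access ram: HIT. Cache (LRU->MRU): [cherry peach ram]
  13. access cat: MISS, evict cherry. Cache (LRU->MRU): [peach ram cat]
  14. access dog: MISS, evict peach. Cache (LRU->MRU): [ram cat dog]
  15. access yak: MISS, evict ram. Cache (LRU->MRU): [cat dog yak]
Total: 7 hits, 8 misses, 5 evictions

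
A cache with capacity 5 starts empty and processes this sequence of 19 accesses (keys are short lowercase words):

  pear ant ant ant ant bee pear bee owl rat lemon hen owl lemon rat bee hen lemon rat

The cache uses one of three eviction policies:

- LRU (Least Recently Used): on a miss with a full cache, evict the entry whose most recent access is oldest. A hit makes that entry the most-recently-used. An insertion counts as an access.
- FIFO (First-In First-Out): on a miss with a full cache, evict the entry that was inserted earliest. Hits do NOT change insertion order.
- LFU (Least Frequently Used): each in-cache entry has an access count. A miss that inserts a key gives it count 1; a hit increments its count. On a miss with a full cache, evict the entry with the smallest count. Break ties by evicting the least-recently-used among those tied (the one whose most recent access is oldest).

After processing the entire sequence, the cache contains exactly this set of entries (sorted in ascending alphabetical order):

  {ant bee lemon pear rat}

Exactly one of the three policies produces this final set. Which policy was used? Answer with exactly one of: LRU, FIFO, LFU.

Simulating under each policy and comparing final sets:
  LRU: final set = {bee hen lemon owl rat} -> differs
  FIFO: final set = {bee hen lemon owl rat} -> differs
  LFU: final set = {ant bee lemon pear rat} -> MATCHES target
Only LFU produces the target set.

Answer: LFU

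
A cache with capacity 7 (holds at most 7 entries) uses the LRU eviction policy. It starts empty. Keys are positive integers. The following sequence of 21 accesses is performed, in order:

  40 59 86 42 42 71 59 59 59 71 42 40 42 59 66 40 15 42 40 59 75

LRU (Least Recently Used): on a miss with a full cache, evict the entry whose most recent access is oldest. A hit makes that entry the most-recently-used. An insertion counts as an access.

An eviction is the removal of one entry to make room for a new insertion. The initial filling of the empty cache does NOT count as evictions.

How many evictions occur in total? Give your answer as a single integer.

LRU simulation (capacity=7):
  1. access 40: MISS. Cache (LRU->MRU): [40]
  2. access 59: MISS. Cache (LRU->MRU): [40 59]
  3. access 86: MISS. Cache (LRU->MRU): [40 59 86]
  4. access 42: MISS. Cache (LRU->MRU): [40 59 86 42]
  5. access 42: HIT. Cache (LRU->MRU): [40 59 86 42]
  6. access 71: MISS. Cache (LRU->MRU): [40 59 86 42 71]
  7. access 59: HIT. Cache (LRU->MRU): [40 86 42 71 59]
  8. access 59: HIT. Cache (LRU->MRU): [40 86 42 71 59]
  9. access 59: HIT. Cache (LRU->MRU): [40 86 42 71 59]
  10. access 71: HIT. Cache (LRU->MRU): [40 86 42 59 71]
  11. access 42: HIT. Cache (LRU->MRU): [40 86 59 71 42]
  12. access 40: HIT. Cache (LRU->MRU): [86 59 71 42 40]
  13. access 42: HIT. Cache (LRU->MRU): [86 59 71 40 42]
  14. access 59: HIT. Cache (LRU->MRU): [86 71 40 42 59]
  15. access 66: MISS. Cache (LRU->MRU): [86 71 40 42 59 66]
  16. access 40: HIT. Cache (LRU->MRU): [86 71 42 59 66 40]
  17. access 15: MISS. Cache (LRU->MRU): [86 71 42 59 66 40 15]
  18. access 42: HIT. Cache (LRU->MRU): [86 71 59 66 40 15 42]
  19. access 40: HIT. Cache (LRU->MRU): [86 71 59 66 15 42 40]
  20. access 59: HIT. Cache (LRU->MRU): [86 71 66 15 42 40 59]
  21. access 75: MISS, evict 86. Cache (LRU->MRU): [71 66 15 42 40 59 75]
Total: 13 hits, 8 misses, 1 evictions

Answer: 1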